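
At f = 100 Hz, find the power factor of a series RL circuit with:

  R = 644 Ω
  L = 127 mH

Step 1 — Angular frequency: ω = 2π·f = 2π·100 = 628.3 rad/s.
Step 2 — Component impedances:
  R: Z = R = 644 Ω
  L: Z = jωL = j·628.3·0.127 = 0 + j79.8 Ω
Step 3 — Series combination: Z_total = R + L = 644 + j79.8 Ω = 648.9∠7.1° Ω.
Step 4 — Power factor: PF = cos(φ) = Re(Z)/|Z| = 644/648.9 = 0.9924.
Step 5 — Type: Im(Z) = 79.8 ⇒ lagging (phase φ = 7.1°).

PF = 0.9924 (lagging, φ = 7.1°)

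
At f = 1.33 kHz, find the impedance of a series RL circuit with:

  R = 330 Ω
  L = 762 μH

Step 1 — Angular frequency: ω = 2π·f = 2π·1330 = 8357 rad/s.
Step 2 — Component impedances:
  R: Z = R = 330 Ω
  L: Z = jωL = j·8357·0.000762 = 0 + j6.368 Ω
Step 3 — Series combination: Z_total = R + L = 330 + j6.368 Ω = 330.1∠1.1° Ω.

Z = 330 + j6.368 Ω = 330.1∠1.1° Ω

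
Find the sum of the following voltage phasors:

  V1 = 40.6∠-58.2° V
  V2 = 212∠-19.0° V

Step 1 — Convert each phasor to rectangular form:
  V1 = 40.6·(cos(-58.2°) + j·sin(-58.2°)) = 21.39 - j34.51 V
  V2 = 212·(cos(-19.0°) + j·sin(-19.0°)) = 200.4 - j69.02 V
Step 2 — Sum components: V_total = 221.8 - j103.5 V.
Step 3 — Convert to polar: |V_total| = 244.8 V, ∠V_total = -25.0°.

V_total = 244.8∠-25.0° V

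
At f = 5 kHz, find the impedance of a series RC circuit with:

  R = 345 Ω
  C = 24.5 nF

Step 1 — Angular frequency: ω = 2π·f = 2π·5000 = 3.142e+04 rad/s.
Step 2 — Component impedances:
  R: Z = R = 345 Ω
  C: Z = 1/(jωC) = -j/(ω·C) = 0 - j1299 Ω
Step 3 — Series combination: Z_total = R + C = 345 - j1299 Ω = 1344∠-75.1° Ω.

Z = 345 - j1299 Ω = 1344∠-75.1° Ω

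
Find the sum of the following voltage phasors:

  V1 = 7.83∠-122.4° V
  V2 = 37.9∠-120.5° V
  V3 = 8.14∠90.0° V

Step 1 — Convert each phasor to rectangular form:
  V1 = 7.83·(cos(-122.4°) + j·sin(-122.4°)) = -4.196 - j6.611 V
  V2 = 37.9·(cos(-120.5°) + j·sin(-120.5°)) = -19.24 - j32.66 V
  V3 = 8.14·(cos(90.0°) + j·sin(90.0°)) = 0 + j8.14 V
Step 2 — Sum components: V_total = -23.43 - j31.13 V.
Step 3 — Convert to polar: |V_total| = 38.96 V, ∠V_total = -127.0°.

V_total = 38.96∠-127.0° V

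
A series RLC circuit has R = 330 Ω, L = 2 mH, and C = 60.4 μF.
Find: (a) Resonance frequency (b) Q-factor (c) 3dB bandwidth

Step 1 — Resonance: ω₀ = 1/√(LC) = 1/√(0.002·6.04e-05) = 2877 rad/s.
Step 2 — f₀ = ω₀/(2π) = 457.9 Hz.
Step 3 — Series Q: Q = ω₀L/R = 2877·0.002/330 = 0.01744.
Step 4 — Bandwidth: Δω = ω₀/Q = 1.65e+05 rad/s; BW = Δω/(2π) = 2.626e+04 Hz.

(a) f₀ = 457.9 Hz  (b) Q = 0.01744  (c) BW = 2.626e+04 Hz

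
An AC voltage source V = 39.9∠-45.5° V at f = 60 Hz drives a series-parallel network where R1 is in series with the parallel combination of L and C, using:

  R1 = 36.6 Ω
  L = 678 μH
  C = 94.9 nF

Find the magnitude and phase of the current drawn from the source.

Step 1 — Angular frequency: ω = 2π·f = 2π·60 = 377 rad/s.
Step 2 — Component impedances:
  R1: Z = R = 36.6 Ω
  L: Z = jωL = j·377·0.000678 = 0 + j0.2556 Ω
  C: Z = 1/(jωC) = -j/(ω·C) = 0 - j2.795e+04 Ω
Step 3 — Parallel branch: L || C = 1/(1/L + 1/C) = 0 + j0.2556 Ω.
Step 4 — Series with R1: Z_total = R1 + (L || C) = 36.6 + j0.2556 Ω = 36.6∠0.4° Ω.
Step 5 — Source phasor: V = 39.9∠-45.5° V = 27.97 - j28.46 V.
Step 6 — Ohm's law: I = V / Z_total = (27.97 - j28.46) / (36.6 + j0.2556) = 0.7586 - j0.7829 A.
Step 7 — Convert to polar: |I| = 1.09 A, ∠I = -45.9°.

I = 1.09∠-45.9° A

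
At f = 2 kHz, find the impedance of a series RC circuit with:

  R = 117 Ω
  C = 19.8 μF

Step 1 — Angular frequency: ω = 2π·f = 2π·2000 = 1.257e+04 rad/s.
Step 2 — Component impedances:
  R: Z = R = 117 Ω
  C: Z = 1/(jωC) = -j/(ω·C) = 0 - j4.019 Ω
Step 3 — Series combination: Z_total = R + C = 117 - j4.019 Ω = 117.1∠-2.0° Ω.

Z = 117 - j4.019 Ω = 117.1∠-2.0° Ω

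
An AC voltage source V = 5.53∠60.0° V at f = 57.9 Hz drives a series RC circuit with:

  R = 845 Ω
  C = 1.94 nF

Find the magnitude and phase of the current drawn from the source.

Step 1 — Angular frequency: ω = 2π·f = 2π·57.9 = 363.8 rad/s.
Step 2 — Component impedances:
  R: Z = R = 845 Ω
  C: Z = 1/(jωC) = -j/(ω·C) = 0 - j1.417e+06 Ω
Step 3 — Series combination: Z_total = R + C = 845 - j1.417e+06 Ω = 1.417e+06∠-90.0° Ω.
Step 4 — Source phasor: V = 5.53∠60.0° V = 2.765 + j4.789 V.
Step 5 — Ohm's law: I = V / Z_total = (2.765 + j4.789) / (845 - j1.417e+06) = -3.379e-06 + j1.953e-06 A.
Step 6 — Convert to polar: |I| = 3.903e-06 A, ∠I = 150.0°.

I = 3.903e-06∠150.0° A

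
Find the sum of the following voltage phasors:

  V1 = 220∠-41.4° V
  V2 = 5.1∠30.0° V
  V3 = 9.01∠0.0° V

Step 1 — Convert each phasor to rectangular form:
  V1 = 220·(cos(-41.4°) + j·sin(-41.4°)) = 165 - j145.5 V
  V2 = 5.1·(cos(30.0°) + j·sin(30.0°)) = 4.417 + j2.55 V
  V3 = 9.01·(cos(0.0°) + j·sin(0.0°)) = 9.01 V
Step 2 — Sum components: V_total = 178.5 - j142.9 V.
Step 3 — Convert to polar: |V_total| = 228.6 V, ∠V_total = -38.7°.

V_total = 228.6∠-38.7° V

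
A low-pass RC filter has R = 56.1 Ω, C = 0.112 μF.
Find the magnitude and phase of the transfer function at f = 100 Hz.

Step 1 — Angular frequency: ω = 2π·100 = 628.3 rad/s.
Step 2 — Transfer function: H(jω) = 1/(1 + jωRC).
Step 3 — Denominator: 1 + jωRC = 1 + j·628.3·56.1·1.12e-07 = 1 + j0.003948.
Step 4 — H = 1 - j0.003948.
Step 5 — Magnitude: |H| = 1 (-0.0 dB); phase: φ = -0.2°.

|H| = 1 (-0.0 dB), φ = -0.2°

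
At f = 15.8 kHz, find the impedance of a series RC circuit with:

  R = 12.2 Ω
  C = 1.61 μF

Step 1 — Angular frequency: ω = 2π·f = 2π·1.58e+04 = 9.927e+04 rad/s.
Step 2 — Component impedances:
  R: Z = R = 12.2 Ω
  C: Z = 1/(jωC) = -j/(ω·C) = 0 - j6.257 Ω
Step 3 — Series combination: Z_total = R + C = 12.2 - j6.257 Ω = 13.71∠-27.2° Ω.

Z = 12.2 - j6.257 Ω = 13.71∠-27.2° Ω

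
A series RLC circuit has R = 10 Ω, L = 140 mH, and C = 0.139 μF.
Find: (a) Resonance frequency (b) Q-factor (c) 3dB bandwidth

Step 1 — Resonance: ω₀ = 1/√(LC) = 1/√(0.14·1.39e-07) = 7169 rad/s.
Step 2 — f₀ = ω₀/(2π) = 1141 Hz.
Step 3 — Series Q: Q = ω₀L/R = 7169·0.14/10 = 100.4.
Step 4 — Bandwidth: Δω = ω₀/Q = 71.43 rad/s; BW = Δω/(2π) = 11.37 Hz.

(a) f₀ = 1141 Hz  (b) Q = 100.4  (c) BW = 11.37 Hz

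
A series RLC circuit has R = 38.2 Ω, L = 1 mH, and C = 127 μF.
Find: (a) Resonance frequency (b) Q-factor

Step 1 — Resonance condition Im(Z)=0 gives ω₀ = 1/√(LC).
Step 2 — ω₀ = 1/√(0.001·0.000127) = 2806 rad/s.
Step 3 — f₀ = ω₀/(2π) = 446.6 Hz.
Step 4 — Series Q: Q = ω₀L/R = 2806·0.001/38.2 = 0.07346.

(a) f₀ = 446.6 Hz  (b) Q = 0.07346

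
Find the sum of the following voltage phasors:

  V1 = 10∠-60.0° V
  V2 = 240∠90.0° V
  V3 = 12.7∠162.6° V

Step 1 — Convert each phasor to rectangular form:
  V1 = 10·(cos(-60.0°) + j·sin(-60.0°)) = 5 - j8.66 V
  V2 = 240·(cos(90.0°) + j·sin(90.0°)) = 0 + j240 V
  V3 = 12.7·(cos(162.6°) + j·sin(162.6°)) = -12.12 + j3.798 V
Step 2 — Sum components: V_total = -7.119 + j235.1 V.
Step 3 — Convert to polar: |V_total| = 235.2 V, ∠V_total = 91.7°.

V_total = 235.2∠91.7° V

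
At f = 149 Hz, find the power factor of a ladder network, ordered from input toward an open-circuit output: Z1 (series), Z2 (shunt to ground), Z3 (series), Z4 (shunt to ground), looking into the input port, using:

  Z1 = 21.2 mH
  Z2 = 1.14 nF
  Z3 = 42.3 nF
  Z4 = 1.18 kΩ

Step 1 — Angular frequency: ω = 2π·f = 2π·149 = 936.2 rad/s.
Step 2 — Component impedances:
  Z1: Z = jωL = j·936.2·0.0212 = 0 + j19.85 Ω
  Z2: Z = 1/(jωC) = -j/(ω·C) = 0 - j9.37e+05 Ω
  Z3: Z = 1/(jωC) = -j/(ω·C) = 0 - j2.525e+04 Ω
  Z4: Z = R = 1180 Ω
Step 3 — Ladder network (open output): work backward from the far end, alternating series and parallel combinations. Z_in = 1119 - j2.457e+04 Ω = 2.46e+04∠-87.4° Ω.
Step 4 — Power factor: PF = cos(φ) = Re(Z)/|Z| = 1119/2.46e+04 = 0.04549.
Step 5 — Type: Im(Z) = -2.457e+04 ⇒ leading (phase φ = -87.4°).

PF = 0.04549 (leading, φ = -87.4°)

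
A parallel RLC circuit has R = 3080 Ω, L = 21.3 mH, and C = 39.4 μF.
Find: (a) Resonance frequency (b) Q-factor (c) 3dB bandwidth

Step 1 — Resonance: ω₀ = 1/√(LC) = 1/√(0.0213·3.94e-05) = 1092 rad/s.
Step 2 — f₀ = ω₀/(2π) = 173.7 Hz.
Step 3 — Parallel Q: Q = R/(ω₀L) = 3080/(1092·0.0213) = 132.5.
Step 4 — Bandwidth: Δω = ω₀/Q = 8.24 rad/s; BW = Δω/(2π) = 1.312 Hz.

(a) f₀ = 173.7 Hz  (b) Q = 132.5  (c) BW = 1.312 Hz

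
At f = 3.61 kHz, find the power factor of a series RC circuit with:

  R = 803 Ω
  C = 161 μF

Step 1 — Angular frequency: ω = 2π·f = 2π·3610 = 2.268e+04 rad/s.
Step 2 — Component impedances:
  R: Z = R = 803 Ω
  C: Z = 1/(jωC) = -j/(ω·C) = 0 - j0.2738 Ω
Step 3 — Series combination: Z_total = R + C = 803 - j0.2738 Ω = 803∠-0.0° Ω.
Step 4 — Power factor: PF = cos(φ) = Re(Z)/|Z| = 803/803 = 1.
Step 5 — Type: Im(Z) = -0.2738 ⇒ leading (phase φ = -0.0°).

PF = 1 (leading, φ = -0.0°)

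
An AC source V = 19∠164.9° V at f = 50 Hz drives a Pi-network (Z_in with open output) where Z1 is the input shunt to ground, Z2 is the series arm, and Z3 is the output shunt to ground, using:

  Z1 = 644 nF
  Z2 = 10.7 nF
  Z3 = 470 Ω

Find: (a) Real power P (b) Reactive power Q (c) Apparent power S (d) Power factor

Step 1 — Angular frequency: ω = 2π·f = 2π·50 = 314.2 rad/s.
Step 2 — Component impedances:
  Z1: Z = 1/(jωC) = -j/(ω·C) = 0 - j4943 Ω
  Z2: Z = 1/(jωC) = -j/(ω·C) = 0 - j2.975e+05 Ω
  Z3: Z = R = 470 Ω
Step 3 — With open output, the series arm Z2 and the output shunt Z3 appear in series to ground: Z2 + Z3 = 470 - j2.975e+05 Ω.
Step 4 — Parallel with input shunt Z1: Z_in = Z1 || (Z2 + Z3) = 0.1255 - j4862 Ω = 4862∠-90.0° Ω.
Step 5 — Source phasor: V = 19∠164.9° V = -18.34 + j4.95 V.
Step 6 — Current: I = V / Z = -0.001018 - j0.003773 A = 0.003908∠-105.1° A.
Step 7 — Complex power: S = V·I* = 1.917e-06 - j0.07425 VA.
Step 8 — Real power: P = Re(S) = 1.917e-06 W.
Step 9 — Reactive power: Q = Im(S) = -0.07425 VAR.
Step 10 — Apparent power: |S| = 0.07425 VA.
Step 11 — Power factor: PF = P/|S| = 2.582e-05 (leading).

(a) P = 1.917e-06 W  (b) Q = -0.07425 VAR  (c) S = 0.07425 VA  (d) PF = 2.582e-05 (leading)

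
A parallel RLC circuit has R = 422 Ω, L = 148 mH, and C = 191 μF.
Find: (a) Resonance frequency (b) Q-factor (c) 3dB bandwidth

Step 1 — Resonance: ω₀ = 1/√(LC) = 1/√(0.148·0.000191) = 188.1 rad/s.
Step 2 — f₀ = ω₀/(2π) = 29.93 Hz.
Step 3 — Parallel Q: Q = R/(ω₀L) = 422/(188.1·0.148) = 15.16.
Step 4 — Bandwidth: Δω = ω₀/Q = 12.41 rad/s; BW = Δω/(2π) = 1.975 Hz.

(a) f₀ = 29.93 Hz  (b) Q = 15.16  (c) BW = 1.975 Hz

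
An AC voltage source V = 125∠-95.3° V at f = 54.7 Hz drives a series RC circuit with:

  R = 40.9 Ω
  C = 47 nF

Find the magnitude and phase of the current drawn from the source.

Step 1 — Angular frequency: ω = 2π·f = 2π·54.7 = 343.7 rad/s.
Step 2 — Component impedances:
  R: Z = R = 40.9 Ω
  C: Z = 1/(jωC) = -j/(ω·C) = 0 - j6.191e+04 Ω
Step 3 — Series combination: Z_total = R + C = 40.9 - j6.191e+04 Ω = 6.191e+04∠-90.0° Ω.
Step 4 — Source phasor: V = 125∠-95.3° V = -11.55 - j124.5 V.
Step 5 — Ohm's law: I = V / Z_total = (-11.55 - j124.5) / (40.9 - j6.191e+04) = 0.00201 - j0.0001878 A.
Step 6 — Convert to polar: |I| = 0.002019 A, ∠I = -5.3°.

I = 0.002019∠-5.3° A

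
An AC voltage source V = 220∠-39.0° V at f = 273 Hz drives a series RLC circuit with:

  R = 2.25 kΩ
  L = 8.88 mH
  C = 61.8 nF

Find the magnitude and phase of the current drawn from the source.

Step 1 — Angular frequency: ω = 2π·f = 2π·273 = 1715 rad/s.
Step 2 — Component impedances:
  R: Z = R = 2250 Ω
  L: Z = jωL = j·1715·0.00888 = 0 + j15.23 Ω
  C: Z = 1/(jωC) = -j/(ω·C) = 0 - j9433 Ω
Step 3 — Series combination: Z_total = R + L + C = 2250 - j9418 Ω = 9683∠-76.6° Ω.
Step 4 — Source phasor: V = 220∠-39.0° V = 171 - j138.5 V.
Step 5 — Ohm's law: I = V / Z_total = (171 - j138.5) / (2250 - j9418) = 0.01801 + j0.01385 A.
Step 6 — Convert to polar: |I| = 0.02272 A, ∠I = 37.6°.

I = 0.02272∠37.6° A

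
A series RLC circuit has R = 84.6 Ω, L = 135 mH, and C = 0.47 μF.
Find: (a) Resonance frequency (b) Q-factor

Step 1 — Resonance condition Im(Z)=0 gives ω₀ = 1/√(LC).
Step 2 — ω₀ = 1/√(0.135·4.7e-07) = 3970 rad/s.
Step 3 — f₀ = ω₀/(2π) = 631.8 Hz.
Step 4 — Series Q: Q = ω₀L/R = 3970·0.135/84.6 = 6.335.

(a) f₀ = 631.8 Hz  (b) Q = 6.335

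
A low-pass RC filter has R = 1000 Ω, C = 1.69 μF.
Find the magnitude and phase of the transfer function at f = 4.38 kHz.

Step 1 — Angular frequency: ω = 2π·4380 = 2.752e+04 rad/s.
Step 2 — Transfer function: H(jω) = 1/(1 + jωRC).
Step 3 — Denominator: 1 + jωRC = 1 + j·2.752e+04·1000·1.69e-06 = 1 + j46.51.
Step 4 — H = 0.0004621 - j0.02149.
Step 5 — Magnitude: |H| = 0.0215 (-33.4 dB); phase: φ = -88.8°.

|H| = 0.0215 (-33.4 dB), φ = -88.8°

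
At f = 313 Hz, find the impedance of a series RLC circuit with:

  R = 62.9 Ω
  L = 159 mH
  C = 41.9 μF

Step 1 — Angular frequency: ω = 2π·f = 2π·313 = 1967 rad/s.
Step 2 — Component impedances:
  R: Z = R = 62.9 Ω
  L: Z = jωL = j·1967·0.159 = 0 + j312.7 Ω
  C: Z = 1/(jωC) = -j/(ω·C) = 0 - j12.14 Ω
Step 3 — Series combination: Z_total = R + L + C = 62.9 + j300.6 Ω = 307.1∠78.2° Ω.

Z = 62.9 + j300.6 Ω = 307.1∠78.2° Ω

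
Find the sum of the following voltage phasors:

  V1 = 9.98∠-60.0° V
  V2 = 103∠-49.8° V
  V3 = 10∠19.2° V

Step 1 — Convert each phasor to rectangular form:
  V1 = 9.98·(cos(-60.0°) + j·sin(-60.0°)) = 4.99 - j8.643 V
  V2 = 103·(cos(-49.8°) + j·sin(-49.8°)) = 66.48 - j78.67 V
  V3 = 10·(cos(19.2°) + j·sin(19.2°)) = 9.444 + j3.289 V
Step 2 — Sum components: V_total = 80.92 - j84.03 V.
Step 3 — Convert to polar: |V_total| = 116.7 V, ∠V_total = -46.1°.

V_total = 116.7∠-46.1° V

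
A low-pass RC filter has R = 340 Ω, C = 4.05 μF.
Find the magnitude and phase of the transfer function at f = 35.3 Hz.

Step 1 — Angular frequency: ω = 2π·35.3 = 221.8 rad/s.
Step 2 — Transfer function: H(jω) = 1/(1 + jωRC).
Step 3 — Denominator: 1 + jωRC = 1 + j·221.8·340·4.05e-06 = 1 + j0.3054.
Step 4 — H = 0.9147 - j0.2794.
Step 5 — Magnitude: |H| = 0.9564 (-0.4 dB); phase: φ = -17.0°.

|H| = 0.9564 (-0.4 dB), φ = -17.0°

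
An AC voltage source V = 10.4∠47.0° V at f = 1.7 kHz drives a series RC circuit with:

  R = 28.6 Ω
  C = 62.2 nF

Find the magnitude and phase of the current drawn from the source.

Step 1 — Angular frequency: ω = 2π·f = 2π·1700 = 1.068e+04 rad/s.
Step 2 — Component impedances:
  R: Z = R = 28.6 Ω
  C: Z = 1/(jωC) = -j/(ω·C) = 0 - j1505 Ω
Step 3 — Series combination: Z_total = R + C = 28.6 - j1505 Ω = 1505∠-88.9° Ω.
Step 4 — Source phasor: V = 10.4∠47.0° V = 7.093 + j7.606 V.
Step 5 — Ohm's law: I = V / Z_total = (7.093 + j7.606) / (28.6 - j1505) = -0.004962 + j0.004807 A.
Step 6 — Convert to polar: |I| = 0.006908 A, ∠I = 135.9°.

I = 0.006908∠135.9° A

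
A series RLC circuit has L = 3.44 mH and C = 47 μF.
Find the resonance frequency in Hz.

Step 1 — Resonance condition Im(Z)=0 gives ω₀ = 1/√(LC).
Step 2 — ω₀ = 1/√(0.00344·4.7e-05) = 2487 rad/s.
Step 3 — f₀ = ω₀/(2π) = 395.8 Hz.

f₀ = 395.8 Hz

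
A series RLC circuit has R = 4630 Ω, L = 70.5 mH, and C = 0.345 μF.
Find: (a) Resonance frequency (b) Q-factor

Step 1 — Resonance condition Im(Z)=0 gives ω₀ = 1/√(LC).
Step 2 — ω₀ = 1/√(0.0705·3.45e-07) = 6412 rad/s.
Step 3 — f₀ = ω₀/(2π) = 1021 Hz.
Step 4 — Series Q: Q = ω₀L/R = 6412·0.0705/4630 = 0.09763.

(a) f₀ = 1021 Hz  (b) Q = 0.09763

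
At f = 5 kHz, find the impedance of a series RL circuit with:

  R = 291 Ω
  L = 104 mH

Step 1 — Angular frequency: ω = 2π·f = 2π·5000 = 3.142e+04 rad/s.
Step 2 — Component impedances:
  R: Z = R = 291 Ω
  L: Z = jωL = j·3.142e+04·0.104 = 0 + j3267 Ω
Step 3 — Series combination: Z_total = R + L = 291 + j3267 Ω = 3280∠84.9° Ω.

Z = 291 + j3267 Ω = 3280∠84.9° Ω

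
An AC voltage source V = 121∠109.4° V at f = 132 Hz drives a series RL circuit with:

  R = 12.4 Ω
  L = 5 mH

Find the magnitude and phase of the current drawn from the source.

Step 1 — Angular frequency: ω = 2π·f = 2π·132 = 829.4 rad/s.
Step 2 — Component impedances:
  R: Z = R = 12.4 Ω
  L: Z = jωL = j·829.4·0.005 = 0 + j4.147 Ω
Step 3 — Series combination: Z_total = R + L = 12.4 + j4.147 Ω = 13.08∠18.5° Ω.
Step 4 — Source phasor: V = 121∠109.4° V = -40.19 + j114.1 V.
Step 5 — Ohm's law: I = V / Z_total = (-40.19 + j114.1) / (12.4 + j4.147) = -0.1468 + j9.253 A.
Step 6 — Convert to polar: |I| = 9.254 A, ∠I = 90.9°.

I = 9.254∠90.9° A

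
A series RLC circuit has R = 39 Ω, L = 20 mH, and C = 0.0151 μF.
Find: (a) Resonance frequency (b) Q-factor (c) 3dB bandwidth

Step 1 — Resonance: ω₀ = 1/√(LC) = 1/√(0.02·1.51e-08) = 5.754e+04 rad/s.
Step 2 — f₀ = ω₀/(2π) = 9158 Hz.
Step 3 — Series Q: Q = ω₀L/R = 5.754e+04·0.02/39 = 29.51.
Step 4 — Bandwidth: Δω = ω₀/Q = 1950 rad/s; BW = Δω/(2π) = 310.4 Hz.

(a) f₀ = 9158 Hz  (b) Q = 29.51  (c) BW = 310.4 Hz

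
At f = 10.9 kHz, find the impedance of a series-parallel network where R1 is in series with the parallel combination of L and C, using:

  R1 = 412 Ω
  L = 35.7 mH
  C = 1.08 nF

Step 1 — Angular frequency: ω = 2π·f = 2π·1.09e+04 = 6.849e+04 rad/s.
Step 2 — Component impedances:
  R1: Z = R = 412 Ω
  L: Z = jωL = j·6.849e+04·0.0357 = 0 + j2445 Ω
  C: Z = 1/(jωC) = -j/(ω·C) = 0 - j1.352e+04 Ω
Step 3 — Parallel branch: L || C = 1/(1/L + 1/C) = 0 + j2985 Ω.
Step 4 — Series with R1: Z_total = R1 + (L || C) = 412 + j2985 Ω = 3013∠82.1° Ω.

Z = 412 + j2985 Ω = 3013∠82.1° Ω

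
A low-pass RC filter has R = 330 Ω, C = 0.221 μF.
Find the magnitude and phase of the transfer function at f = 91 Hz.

Step 1 — Angular frequency: ω = 2π·91 = 571.8 rad/s.
Step 2 — Transfer function: H(jω) = 1/(1 + jωRC).
Step 3 — Denominator: 1 + jωRC = 1 + j·571.8·330·2.21e-07 = 1 + j0.0417.
Step 4 — H = 0.9983 - j0.04163.
Step 5 — Magnitude: |H| = 0.9991 (-0.0 dB); phase: φ = -2.4°.

|H| = 0.9991 (-0.0 dB), φ = -2.4°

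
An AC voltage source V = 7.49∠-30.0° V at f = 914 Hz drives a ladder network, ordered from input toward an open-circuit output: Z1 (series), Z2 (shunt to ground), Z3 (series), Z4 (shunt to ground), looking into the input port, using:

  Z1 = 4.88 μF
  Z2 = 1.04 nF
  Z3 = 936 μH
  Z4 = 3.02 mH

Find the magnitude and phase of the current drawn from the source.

Step 1 — Angular frequency: ω = 2π·f = 2π·914 = 5743 rad/s.
Step 2 — Component impedances:
  Z1: Z = 1/(jωC) = -j/(ω·C) = 0 - j35.68 Ω
  Z2: Z = 1/(jωC) = -j/(ω·C) = 0 - j1.674e+05 Ω
  Z3: Z = jωL = j·5743·0.000936 = 0 + j5.375 Ω
  Z4: Z = jωL = j·5743·0.00302 = 0 + j17.34 Ω
Step 3 — Ladder network (open output): work backward from the far end, alternating series and parallel combinations. Z_in = 0 - j12.96 Ω = 12.96∠-90.0° Ω.
Step 4 — Source phasor: V = 7.49∠-30.0° V = 6.487 - j3.745 V.
Step 5 — Ohm's law: I = V / Z_total = (6.487 - j3.745) / (0 - j12.96) = 0.289 + j0.5005 A.
Step 6 — Convert to polar: |I| = 0.5779 A, ∠I = 60.0°.

I = 0.5779∠60.0° A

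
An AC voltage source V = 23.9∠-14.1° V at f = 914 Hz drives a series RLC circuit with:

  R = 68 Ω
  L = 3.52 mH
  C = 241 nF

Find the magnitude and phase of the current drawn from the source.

Step 1 — Angular frequency: ω = 2π·f = 2π·914 = 5743 rad/s.
Step 2 — Component impedances:
  R: Z = R = 68 Ω
  L: Z = jωL = j·5743·0.00352 = 0 + j20.21 Ω
  C: Z = 1/(jωC) = -j/(ω·C) = 0 - j722.5 Ω
Step 3 — Series combination: Z_total = R + L + C = 68 - j702.3 Ω = 705.6∠-84.5° Ω.
Step 4 — Source phasor: V = 23.9∠-14.1° V = 23.18 - j5.822 V.
Step 5 — Ohm's law: I = V / Z_total = (23.18 - j5.822) / (68 - j702.3) = 0.01138 + j0.0319 A.
Step 6 — Convert to polar: |I| = 0.03387 A, ∠I = 70.4°.

I = 0.03387∠70.4° A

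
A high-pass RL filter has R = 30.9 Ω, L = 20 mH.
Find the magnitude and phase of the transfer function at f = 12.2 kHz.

Step 1 — Angular frequency: ω = 2π·1.22e+04 = 7.665e+04 rad/s.
Step 2 — Transfer function: H(jω) = jωL/(R + jωL).
Step 3 — Numerator jωL = j·1533; denominator R + jωL = 30.9 + j1533.
Step 4 — H = 0.9996 + j0.02015.
Step 5 — Magnitude: |H| = 0.9998 (-0.0 dB); phase: φ = 1.2°.

|H| = 0.9998 (-0.0 dB), φ = 1.2°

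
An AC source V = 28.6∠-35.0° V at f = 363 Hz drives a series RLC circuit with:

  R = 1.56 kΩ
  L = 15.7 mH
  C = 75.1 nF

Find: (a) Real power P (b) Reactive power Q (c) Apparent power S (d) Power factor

Step 1 — Angular frequency: ω = 2π·f = 2π·363 = 2281 rad/s.
Step 2 — Component impedances:
  R: Z = R = 1560 Ω
  L: Z = jωL = j·2281·0.0157 = 0 + j35.81 Ω
  C: Z = 1/(jωC) = -j/(ω·C) = 0 - j5838 Ω
Step 3 — Series combination: Z_total = R + L + C = 1560 - j5802 Ω = 6008∠-75.0° Ω.
Step 4 — Source phasor: V = 28.6∠-35.0° V = 23.43 - j16.4 V.
Step 5 — Current: I = V / Z = 0.003649 + j0.003057 A = 0.00476∠40.0° A.
Step 6 — Complex power: S = V·I* = 0.03535 - j0.1315 VA.
Step 7 — Real power: P = Re(S) = 0.03535 W.
Step 8 — Reactive power: Q = Im(S) = -0.1315 VAR.
Step 9 — Apparent power: |S| = 0.1361 VA.
Step 10 — Power factor: PF = P/|S| = 0.2596 (leading).

(a) P = 0.03535 W  (b) Q = -0.1315 VAR  (c) S = 0.1361 VA  (d) PF = 0.2596 (leading)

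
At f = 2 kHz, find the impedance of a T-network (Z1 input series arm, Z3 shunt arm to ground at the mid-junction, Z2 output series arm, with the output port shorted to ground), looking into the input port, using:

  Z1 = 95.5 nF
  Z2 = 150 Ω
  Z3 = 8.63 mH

Step 1 — Angular frequency: ω = 2π·f = 2π·2000 = 1.257e+04 rad/s.
Step 2 — Component impedances:
  Z1: Z = 1/(jωC) = -j/(ω·C) = 0 - j833.3 Ω
  Z2: Z = R = 150 Ω
  Z3: Z = jωL = j·1.257e+04·0.00863 = 0 + j108.4 Ω
Step 3 — With the output port shorted to ground, the output series arm Z2 runs from the junction to ground; the shunt arm Z3 also runs from the junction to ground. They appear in parallel: Z3 || Z2 = 51.49 + j71.22 Ω.
Step 4 — Series with input arm Z1: Z_in = Z1 + (Z3 || Z2) = 51.49 - j762.1 Ω = 763.8∠-86.1° Ω.

Z = 51.49 - j762.1 Ω = 763.8∠-86.1° Ω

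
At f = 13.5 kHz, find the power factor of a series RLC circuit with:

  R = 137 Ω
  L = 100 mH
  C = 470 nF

Step 1 — Angular frequency: ω = 2π·f = 2π·1.35e+04 = 8.482e+04 rad/s.
Step 2 — Component impedances:
  R: Z = R = 137 Ω
  L: Z = jωL = j·8.482e+04·0.1 = 0 + j8482 Ω
  C: Z = 1/(jωC) = -j/(ω·C) = 0 - j25.08 Ω
Step 3 — Series combination: Z_total = R + L + C = 137 + j8457 Ω = 8458∠89.1° Ω.
Step 4 — Power factor: PF = cos(φ) = Re(Z)/|Z| = 137/8458 = 0.0162.
Step 5 — Type: Im(Z) = 8457 ⇒ lagging (phase φ = 89.1°).

PF = 0.0162 (lagging, φ = 89.1°)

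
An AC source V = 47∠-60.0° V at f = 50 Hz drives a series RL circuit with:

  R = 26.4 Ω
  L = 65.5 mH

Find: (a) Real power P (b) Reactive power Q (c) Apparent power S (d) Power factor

Step 1 — Angular frequency: ω = 2π·f = 2π·50 = 314.2 rad/s.
Step 2 — Component impedances:
  R: Z = R = 26.4 Ω
  L: Z = jωL = j·314.2·0.0655 = 0 + j20.58 Ω
Step 3 — Series combination: Z_total = R + L = 26.4 + j20.58 Ω = 33.47∠37.9° Ω.
Step 4 — Source phasor: V = 47∠-60.0° V = 23.5 - j40.7 V.
Step 5 — Current: I = V / Z = -0.1938 - j1.391 A = 1.404∠-97.9° A.
Step 6 — Complex power: S = V·I* = 52.05 + j40.57 VA.
Step 7 — Real power: P = Re(S) = 52.05 W.
Step 8 — Reactive power: Q = Im(S) = 40.57 VAR.
Step 9 — Apparent power: |S| = 65.99 VA.
Step 10 — Power factor: PF = P/|S| = 0.7887 (lagging).

(a) P = 52.05 W  (b) Q = 40.57 VAR  (c) S = 65.99 VA  (d) PF = 0.7887 (lagging)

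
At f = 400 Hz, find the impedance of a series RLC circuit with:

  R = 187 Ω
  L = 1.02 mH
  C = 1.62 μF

Step 1 — Angular frequency: ω = 2π·f = 2π·400 = 2513 rad/s.
Step 2 — Component impedances:
  R: Z = R = 187 Ω
  L: Z = jωL = j·2513·0.00102 = 0 + j2.564 Ω
  C: Z = 1/(jωC) = -j/(ω·C) = 0 - j245.6 Ω
Step 3 — Series combination: Z_total = R + L + C = 187 - j243 Ω = 306.7∠-52.4° Ω.

Z = 187 - j243 Ω = 306.7∠-52.4° Ω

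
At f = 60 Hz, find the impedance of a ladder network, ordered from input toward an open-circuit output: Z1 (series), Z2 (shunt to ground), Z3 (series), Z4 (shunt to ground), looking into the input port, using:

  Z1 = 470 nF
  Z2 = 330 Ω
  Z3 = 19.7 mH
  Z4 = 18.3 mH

Step 1 — Angular frequency: ω = 2π·f = 2π·60 = 377 rad/s.
Step 2 — Component impedances:
  Z1: Z = 1/(jωC) = -j/(ω·C) = 0 - j5644 Ω
  Z2: Z = R = 330 Ω
  Z3: Z = jωL = j·377·0.0197 = 0 + j7.427 Ω
  Z4: Z = jωL = j·377·0.0183 = 0 + j6.899 Ω
Step 3 — Ladder network (open output): work backward from the far end, alternating series and parallel combinations. Z_in = 0.6207 - j5629 Ω = 5629∠-90.0° Ω.

Z = 0.6207 - j5629 Ω = 5629∠-90.0° Ω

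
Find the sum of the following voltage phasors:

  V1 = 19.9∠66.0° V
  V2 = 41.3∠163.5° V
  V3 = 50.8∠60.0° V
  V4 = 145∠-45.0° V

Step 1 — Convert each phasor to rectangular form:
  V1 = 19.9·(cos(66.0°) + j·sin(66.0°)) = 8.094 + j18.18 V
  V2 = 41.3·(cos(163.5°) + j·sin(163.5°)) = -39.6 + j11.73 V
  V3 = 50.8·(cos(60.0°) + j·sin(60.0°)) = 25.4 + j43.99 V
  V4 = 145·(cos(-45.0°) + j·sin(-45.0°)) = 102.5 - j102.5 V
Step 2 — Sum components: V_total = 96.43 - j28.63 V.
Step 3 — Convert to polar: |V_total| = 100.6 V, ∠V_total = -16.5°.

V_total = 100.6∠-16.5° V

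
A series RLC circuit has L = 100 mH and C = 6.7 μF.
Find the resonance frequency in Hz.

Step 1 — Resonance condition Im(Z)=0 gives ω₀ = 1/√(LC).
Step 2 — ω₀ = 1/√(0.1·6.7e-06) = 1222 rad/s.
Step 3 — f₀ = ω₀/(2π) = 194.4 Hz.

f₀ = 194.4 Hz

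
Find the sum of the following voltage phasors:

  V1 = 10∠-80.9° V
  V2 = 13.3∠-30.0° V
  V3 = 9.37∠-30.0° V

Step 1 — Convert each phasor to rectangular form:
  V1 = 10·(cos(-80.9°) + j·sin(-80.9°)) = 1.582 - j9.874 V
  V2 = 13.3·(cos(-30.0°) + j·sin(-30.0°)) = 11.52 - j6.65 V
  V3 = 9.37·(cos(-30.0°) + j·sin(-30.0°)) = 8.115 - j4.685 V
Step 2 — Sum components: V_total = 21.21 - j21.21 V.
Step 3 — Convert to polar: |V_total| = 30 V, ∠V_total = -45.0°.

V_total = 30∠-45.0° V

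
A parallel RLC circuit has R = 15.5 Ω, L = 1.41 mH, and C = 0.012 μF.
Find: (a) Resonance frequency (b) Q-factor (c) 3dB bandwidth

Step 1 — Resonance: ω₀ = 1/√(LC) = 1/√(0.00141·1.2e-08) = 2.431e+05 rad/s.
Step 2 — f₀ = ω₀/(2π) = 3.869e+04 Hz.
Step 3 — Parallel Q: Q = R/(ω₀L) = 15.5/(2.431e+05·0.00141) = 0.04522.
Step 4 — Bandwidth: Δω = ω₀/Q = 5.376e+06 rad/s; BW = Δω/(2π) = 8.557e+05 Hz.

(a) f₀ = 3.869e+04 Hz  (b) Q = 0.04522  (c) BW = 8.557e+05 Hz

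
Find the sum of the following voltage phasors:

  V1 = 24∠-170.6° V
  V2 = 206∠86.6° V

Step 1 — Convert each phasor to rectangular form:
  V1 = 24·(cos(-170.6°) + j·sin(-170.6°)) = -23.68 - j3.92 V
  V2 = 206·(cos(86.6°) + j·sin(86.6°)) = 12.22 + j205.6 V
Step 2 — Sum components: V_total = -11.46 + j201.7 V.
Step 3 — Convert to polar: |V_total| = 202 V, ∠V_total = 93.3°.

V_total = 202∠93.3° V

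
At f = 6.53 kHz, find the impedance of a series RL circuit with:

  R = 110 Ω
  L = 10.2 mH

Step 1 — Angular frequency: ω = 2π·f = 2π·6530 = 4.103e+04 rad/s.
Step 2 — Component impedances:
  R: Z = R = 110 Ω
  L: Z = jωL = j·4.103e+04·0.0102 = 0 + j418.5 Ω
Step 3 — Series combination: Z_total = R + L = 110 + j418.5 Ω = 432.7∠75.3° Ω.

Z = 110 + j418.5 Ω = 432.7∠75.3° Ω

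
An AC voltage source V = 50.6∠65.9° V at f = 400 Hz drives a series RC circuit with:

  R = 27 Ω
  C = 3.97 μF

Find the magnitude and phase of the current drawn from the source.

Step 1 — Angular frequency: ω = 2π·f = 2π·400 = 2513 rad/s.
Step 2 — Component impedances:
  R: Z = R = 27 Ω
  C: Z = 1/(jωC) = -j/(ω·C) = 0 - j100.2 Ω
Step 3 — Series combination: Z_total = R + C = 27 - j100.2 Ω = 103.8∠-74.9° Ω.
Step 4 — Source phasor: V = 50.6∠65.9° V = 20.66 + j46.19 V.
Step 5 — Ohm's law: I = V / Z_total = (20.66 + j46.19) / (27 - j100.2) = -0.3779 + j0.308 A.
Step 6 — Convert to polar: |I| = 0.4875 A, ∠I = 140.8°.

I = 0.4875∠140.8° A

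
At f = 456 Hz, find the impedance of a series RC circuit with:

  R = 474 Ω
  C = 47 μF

Step 1 — Angular frequency: ω = 2π·f = 2π·456 = 2865 rad/s.
Step 2 — Component impedances:
  R: Z = R = 474 Ω
  C: Z = 1/(jωC) = -j/(ω·C) = 0 - j7.426 Ω
Step 3 — Series combination: Z_total = R + C = 474 - j7.426 Ω = 474.1∠-0.9° Ω.

Z = 474 - j7.426 Ω = 474.1∠-0.9° Ω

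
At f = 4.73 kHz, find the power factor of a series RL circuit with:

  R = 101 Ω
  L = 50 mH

Step 1 — Angular frequency: ω = 2π·f = 2π·4730 = 2.972e+04 rad/s.
Step 2 — Component impedances:
  R: Z = R = 101 Ω
  L: Z = jωL = j·2.972e+04·0.05 = 0 + j1486 Ω
Step 3 — Series combination: Z_total = R + L = 101 + j1486 Ω = 1489∠86.1° Ω.
Step 4 — Power factor: PF = cos(φ) = Re(Z)/|Z| = 101/1489.4 = 0.06781.
Step 5 — Type: Im(Z) = 1486 ⇒ lagging (phase φ = 86.1°).

PF = 0.06781 (lagging, φ = 86.1°)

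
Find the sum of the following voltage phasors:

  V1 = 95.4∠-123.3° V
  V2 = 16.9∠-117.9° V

Step 1 — Convert each phasor to rectangular form:
  V1 = 95.4·(cos(-123.3°) + j·sin(-123.3°)) = -52.38 - j79.74 V
  V2 = 16.9·(cos(-117.9°) + j·sin(-117.9°)) = -7.908 - j14.94 V
Step 2 — Sum components: V_total = -60.28 - j94.67 V.
Step 3 — Convert to polar: |V_total| = 112.2 V, ∠V_total = -122.5°.

V_total = 112.2∠-122.5° V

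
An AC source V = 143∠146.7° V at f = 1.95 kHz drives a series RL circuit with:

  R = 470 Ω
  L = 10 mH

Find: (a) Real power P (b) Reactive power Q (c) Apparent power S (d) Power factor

Step 1 — Angular frequency: ω = 2π·f = 2π·1950 = 1.225e+04 rad/s.
Step 2 — Component impedances:
  R: Z = R = 470 Ω
  L: Z = jωL = j·1.225e+04·0.01 = 0 + j122.5 Ω
Step 3 — Series combination: Z_total = R + L = 470 + j122.5 Ω = 485.7∠14.6° Ω.
Step 4 — Source phasor: V = 143∠146.7° V = -119.5 + j78.51 V.
Step 5 — Current: I = V / Z = -0.1973 + j0.2185 A = 0.2944∠132.1° A.
Step 6 — Complex power: S = V·I* = 40.74 + j10.62 VA.
Step 7 — Real power: P = Re(S) = 40.74 W.
Step 8 — Reactive power: Q = Im(S) = 10.62 VAR.
Step 9 — Apparent power: |S| = 42.1 VA.
Step 10 — Power factor: PF = P/|S| = 0.9677 (lagging).

(a) P = 40.74 W  (b) Q = 10.62 VAR  (c) S = 42.1 VA  (d) PF = 0.9677 (lagging)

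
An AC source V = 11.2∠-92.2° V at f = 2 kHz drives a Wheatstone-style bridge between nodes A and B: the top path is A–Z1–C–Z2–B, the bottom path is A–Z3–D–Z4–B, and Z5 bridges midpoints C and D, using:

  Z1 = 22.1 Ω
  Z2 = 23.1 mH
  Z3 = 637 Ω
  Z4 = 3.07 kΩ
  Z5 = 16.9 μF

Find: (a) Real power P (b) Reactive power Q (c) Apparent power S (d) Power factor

Step 1 — Angular frequency: ω = 2π·f = 2π·2000 = 1.257e+04 rad/s.
Step 2 — Component impedances:
  Z1: Z = R = 22.1 Ω
  Z2: Z = jωL = j·1.257e+04·0.0231 = 0 + j290.3 Ω
  Z3: Z = R = 637 Ω
  Z4: Z = R = 3070 Ω
  Z5: Z = 1/(jωC) = -j/(ω·C) = 0 - j4.709 Ω
Step 3 — Bridge requires nodal analysis (the Z5 bridge couples midpoints C and D, so the two paths cannot be reduced to a simple series/parallel combination). Setting node B to ground and injecting 1 A at node A, the 3-node admittance system at A, C, D solves to V_A = Z_AB = 48.54 + j287.7 Ω = 291.8∠80.4° Ω.
Step 4 — Source phasor: V = 11.2∠-92.2° V = -0.4299 - j11.19 V.
Step 5 — Current: I = V / Z = -0.03806 - j0.004927 A = 0.03838∠-172.6° A.
Step 6 — Complex power: S = V·I* = 0.0715 + j0.4239 VA.
Step 7 — Real power: P = Re(S) = 0.0715 W.
Step 8 — Reactive power: Q = Im(S) = 0.4239 VAR.
Step 9 — Apparent power: |S| = 0.4299 VA.
Step 10 — Power factor: PF = P/|S| = 0.1663 (lagging).

(a) P = 0.0715 W  (b) Q = 0.4239 VAR  (c) S = 0.4299 VA  (d) PF = 0.1663 (lagging)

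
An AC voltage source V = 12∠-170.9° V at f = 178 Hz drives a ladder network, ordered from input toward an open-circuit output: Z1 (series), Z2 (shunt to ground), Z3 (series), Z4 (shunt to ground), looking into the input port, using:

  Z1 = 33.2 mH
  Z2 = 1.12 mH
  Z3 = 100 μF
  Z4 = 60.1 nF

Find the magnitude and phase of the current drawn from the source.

Step 1 — Angular frequency: ω = 2π·f = 2π·178 = 1118 rad/s.
Step 2 — Component impedances:
  Z1: Z = jωL = j·1118·0.0332 = 0 + j37.13 Ω
  Z2: Z = jωL = j·1118·0.00112 = 0 + j1.253 Ω
  Z3: Z = 1/(jωC) = -j/(ω·C) = 0 - j8.941 Ω
  Z4: Z = 1/(jωC) = -j/(ω·C) = 0 - j1.488e+04 Ω
Step 3 — Ladder network (open output): work backward from the far end, alternating series and parallel combinations. Z_in = 0 + j38.38 Ω = 38.38∠90.0° Ω.
Step 4 — Source phasor: V = 12∠-170.9° V = -11.85 - j1.898 V.
Step 5 — Ohm's law: I = V / Z_total = (-11.85 - j1.898) / (0 + j38.38) = -0.04945 + j0.3087 A.
Step 6 — Convert to polar: |I| = 0.3126 A, ∠I = 99.1°.

I = 0.3126∠99.1° A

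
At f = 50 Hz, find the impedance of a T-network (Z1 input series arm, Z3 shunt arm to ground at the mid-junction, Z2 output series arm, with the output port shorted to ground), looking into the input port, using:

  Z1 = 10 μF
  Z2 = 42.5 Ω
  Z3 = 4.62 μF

Step 1 — Angular frequency: ω = 2π·f = 2π·50 = 314.2 rad/s.
Step 2 — Component impedances:
  Z1: Z = 1/(jωC) = -j/(ω·C) = 0 - j318.3 Ω
  Z2: Z = R = 42.5 Ω
  Z3: Z = 1/(jωC) = -j/(ω·C) = 0 - j689 Ω
Step 3 — With the output port shorted to ground, the output series arm Z2 runs from the junction to ground; the shunt arm Z3 also runs from the junction to ground. They appear in parallel: Z3 || Z2 = 42.34 - j2.612 Ω.
Step 4 — Series with input arm Z1: Z_in = Z1 + (Z3 || Z2) = 42.34 - j320.9 Ω = 323.7∠-82.5° Ω.

Z = 42.34 - j320.9 Ω = 323.7∠-82.5° Ω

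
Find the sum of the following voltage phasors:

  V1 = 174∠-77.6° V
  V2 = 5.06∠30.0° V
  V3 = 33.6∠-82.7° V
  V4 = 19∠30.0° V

Step 1 — Convert each phasor to rectangular form:
  V1 = 174·(cos(-77.6°) + j·sin(-77.6°)) = 37.36 - j169.9 V
  V2 = 5.06·(cos(30.0°) + j·sin(30.0°)) = 4.382 + j2.53 V
  V3 = 33.6·(cos(-82.7°) + j·sin(-82.7°)) = 4.269 - j33.33 V
  V4 = 19·(cos(30.0°) + j·sin(30.0°)) = 16.45 + j9.5 V
Step 2 — Sum components: V_total = 62.47 - j191.2 V.
Step 3 — Convert to polar: |V_total| = 201.2 V, ∠V_total = -71.9°.

V_total = 201.2∠-71.9° V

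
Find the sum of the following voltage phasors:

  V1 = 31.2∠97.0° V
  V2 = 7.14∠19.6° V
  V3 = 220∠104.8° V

Step 1 — Convert each phasor to rectangular form:
  V1 = 31.2·(cos(97.0°) + j·sin(97.0°)) = -3.802 + j30.97 V
  V2 = 7.14·(cos(19.6°) + j·sin(19.6°)) = 6.726 + j2.395 V
  V3 = 220·(cos(104.8°) + j·sin(104.8°)) = -56.2 + j212.7 V
Step 2 — Sum components: V_total = -53.27 + j246.1 V.
Step 3 — Convert to polar: |V_total| = 251.8 V, ∠V_total = 102.2°.

V_total = 251.8∠102.2° V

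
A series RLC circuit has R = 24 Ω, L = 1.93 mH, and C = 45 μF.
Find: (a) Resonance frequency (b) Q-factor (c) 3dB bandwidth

Step 1 — Resonance condition Im(Z)=0 gives ω₀ = 1/√(LC).
Step 2 — ω₀ = 1/√(0.00193·4.5e-05) = 3393 rad/s.
Step 3 — f₀ = ω₀/(2π) = 540.1 Hz.
Step 4 — Series Q: Q = ω₀L/R = 3393·0.00193/24 = 0.2729.
Step 5 — 3dB bandwidth: Δω = ω₀/Q = 1.244e+04 rad/s; BW = Δω/(2π) = 1979 Hz.

(a) f₀ = 540.1 Hz  (b) Q = 0.2729  (c) BW = 1979 Hz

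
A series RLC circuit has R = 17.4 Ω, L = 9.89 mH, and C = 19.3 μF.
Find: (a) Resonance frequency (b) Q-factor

Step 1 — Resonance condition Im(Z)=0 gives ω₀ = 1/√(LC).
Step 2 — ω₀ = 1/√(0.00989·1.93e-05) = 2289 rad/s.
Step 3 — f₀ = ω₀/(2π) = 364.3 Hz.
Step 4 — Series Q: Q = ω₀L/R = 2289·0.00989/17.4 = 1.301.

(a) f₀ = 364.3 Hz  (b) Q = 1.301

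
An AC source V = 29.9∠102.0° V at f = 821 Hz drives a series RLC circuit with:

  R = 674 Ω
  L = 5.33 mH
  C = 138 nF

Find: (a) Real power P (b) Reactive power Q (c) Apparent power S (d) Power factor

Step 1 — Angular frequency: ω = 2π·f = 2π·821 = 5158 rad/s.
Step 2 — Component impedances:
  R: Z = R = 674 Ω
  L: Z = jωL = j·5158·0.00533 = 0 + j27.49 Ω
  C: Z = 1/(jωC) = -j/(ω·C) = 0 - j1405 Ω
Step 3 — Series combination: Z_total = R + L + C = 674 - j1377 Ω = 1533∠-63.9° Ω.
Step 4 — Source phasor: V = 29.9∠102.0° V = -6.217 + j29.25 V.
Step 5 — Current: I = V / Z = -0.01891 + j0.004743 A = 0.0195∠165.9° A.
Step 6 — Complex power: S = V·I* = 0.2563 - j0.5237 VA.
Step 7 — Real power: P = Re(S) = 0.2563 W.
Step 8 — Reactive power: Q = Im(S) = -0.5237 VAR.
Step 9 — Apparent power: |S| = 0.5831 VA.
Step 10 — Power factor: PF = P/|S| = 0.4396 (leading).

(a) P = 0.2563 W  (b) Q = -0.5237 VAR  (c) S = 0.5831 VA  (d) PF = 0.4396 (leading)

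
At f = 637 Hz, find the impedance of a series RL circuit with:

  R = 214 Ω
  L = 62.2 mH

Step 1 — Angular frequency: ω = 2π·f = 2π·637 = 4002 rad/s.
Step 2 — Component impedances:
  R: Z = R = 214 Ω
  L: Z = jωL = j·4002·0.0622 = 0 + j248.9 Ω
Step 3 — Series combination: Z_total = R + L = 214 + j248.9 Ω = 328.3∠49.3° Ω.

Z = 214 + j248.9 Ω = 328.3∠49.3° Ω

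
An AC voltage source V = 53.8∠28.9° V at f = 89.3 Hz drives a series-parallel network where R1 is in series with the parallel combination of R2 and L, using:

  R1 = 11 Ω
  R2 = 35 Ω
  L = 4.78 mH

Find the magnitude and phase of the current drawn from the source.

Step 1 — Angular frequency: ω = 2π·f = 2π·89.3 = 561.1 rad/s.
Step 2 — Component impedances:
  R1: Z = R = 11 Ω
  R2: Z = R = 35 Ω
  L: Z = jωL = j·561.1·0.00478 = 0 + j2.682 Ω
Step 3 — Parallel branch: R2 || L = 1/(1/R2 + 1/L) = 0.2043 + j2.666 Ω.
Step 4 — Series with R1: Z_total = R1 + (R2 || L) = 11.2 + j2.666 Ω = 11.52∠13.4° Ω.
Step 5 — Source phasor: V = 53.8∠28.9° V = 47.1 + j26 V.
Step 6 — Ohm's law: I = V / Z_total = (47.1 + j26) / (11.2 + j2.666) = 4.501 + j1.249 A.
Step 7 — Convert to polar: |I| = 4.671 A, ∠I = 15.5°.

I = 4.671∠15.5° A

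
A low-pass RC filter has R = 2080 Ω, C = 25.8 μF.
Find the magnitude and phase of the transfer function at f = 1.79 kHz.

Step 1 — Angular frequency: ω = 2π·1790 = 1.125e+04 rad/s.
Step 2 — Transfer function: H(jω) = 1/(1 + jωRC).
Step 3 — Denominator: 1 + jωRC = 1 + j·1.125e+04·2080·2.58e-05 = 1 + j603.6.
Step 4 — H = 2.745e-06 - j0.001657.
Step 5 — Magnitude: |H| = 0.001657 (-55.6 dB); phase: φ = -89.9°.

|H| = 0.001657 (-55.6 dB), φ = -89.9°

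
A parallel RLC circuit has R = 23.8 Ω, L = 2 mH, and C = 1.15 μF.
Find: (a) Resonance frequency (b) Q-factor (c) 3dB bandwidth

Step 1 — Resonance: ω₀ = 1/√(LC) = 1/√(0.002·1.15e-06) = 2.085e+04 rad/s.
Step 2 — f₀ = ω₀/(2π) = 3319 Hz.
Step 3 — Parallel Q: Q = R/(ω₀L) = 23.8/(2.085e+04·0.002) = 0.5707.
Step 4 — Bandwidth: Δω = ω₀/Q = 3.654e+04 rad/s; BW = Δω/(2π) = 5815 Hz.

(a) f₀ = 3319 Hz  (b) Q = 0.5707  (c) BW = 5815 Hz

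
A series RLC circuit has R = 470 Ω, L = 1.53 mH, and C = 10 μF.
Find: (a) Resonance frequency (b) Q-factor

Step 1 — Resonance condition Im(Z)=0 gives ω₀ = 1/√(LC).
Step 2 — ω₀ = 1/√(0.00153·1e-05) = 8085 rad/s.
Step 3 — f₀ = ω₀/(2π) = 1287 Hz.
Step 4 — Series Q: Q = ω₀L/R = 8085·0.00153/470 = 0.02632.

(a) f₀ = 1287 Hz  (b) Q = 0.02632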